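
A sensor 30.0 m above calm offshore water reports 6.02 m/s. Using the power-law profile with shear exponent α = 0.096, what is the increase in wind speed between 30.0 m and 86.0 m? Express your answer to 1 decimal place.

Power law: V₂ = V₁ · (z₂/z₁)^α = 6.02 × (2.8667)^0.096 = 6.6605 m/s
ΔV = 6.6605 − 6.02 = 0.6405 m/s

0.6 m/s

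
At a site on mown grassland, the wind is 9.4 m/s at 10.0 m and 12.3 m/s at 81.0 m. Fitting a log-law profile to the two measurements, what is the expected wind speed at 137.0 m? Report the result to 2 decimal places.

Log law: V ∝ ln(z/z₀). From the pair, with r = V₁/V₂ = 0.76423,
ln z₀ = (ln z₁ − r·ln z₂)/(1 − r) = (2.3026 − 0.76423×4.3944)/0.23577 = -4.4779 → z₀ = 0.01136 m
V₃ = V₁ · ln(z₃/z₀)/ln(z₁/z₀) = 9.4 × 9.3979/6.7805 = 13.0286 m/s

13.03 m/s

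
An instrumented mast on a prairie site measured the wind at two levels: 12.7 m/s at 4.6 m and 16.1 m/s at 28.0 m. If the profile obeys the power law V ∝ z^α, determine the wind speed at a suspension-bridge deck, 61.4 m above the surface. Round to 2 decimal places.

First find α: α = ln(V₂/V₁)/ln(z₂/z₁) = ln(16.1/12.7)/ln(28.0/4.6) = 0.23722/1.80615 = 0.1313
Extrapolate from 28.0 m to 61.4 m: V₃ = 16.1 × (61.4/28.0)^0.1313 = 16.1 × 1.1086 = 17.8490 m/s

17.85 m/s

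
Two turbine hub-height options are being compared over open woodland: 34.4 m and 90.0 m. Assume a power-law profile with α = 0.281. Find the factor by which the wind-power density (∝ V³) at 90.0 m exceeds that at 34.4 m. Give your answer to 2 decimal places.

Speed ratio: V_B/V_A = (z_B/z_A)^α = (90.0/34.4)^0.281 = (2.6163)^0.281 = 1.31030
Power-density ratio: P_B/P_A = (V_B/V_A)³ = (1.31030)³ = 2.24961

2.25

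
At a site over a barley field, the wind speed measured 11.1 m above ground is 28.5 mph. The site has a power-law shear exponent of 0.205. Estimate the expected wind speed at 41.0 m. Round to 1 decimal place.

37.3 mph

Power-law profile: V₂ = V₁ · (z₂/z₁)^α
V₂ = 28.5 × (41.0/11.1)^0.205 = 28.5 × (3.6937)^0.205
    = 28.5 × 1.3072 = 37.2541 mph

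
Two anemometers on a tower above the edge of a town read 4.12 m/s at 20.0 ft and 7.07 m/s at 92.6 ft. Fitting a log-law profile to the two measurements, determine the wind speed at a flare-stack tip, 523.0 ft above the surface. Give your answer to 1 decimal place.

Log law: V ∝ ln(z/z₀). From the pair, with r = V₁/V₂ = 0.58274,
ln z₀ = (ln z₁ − r·ln z₂)/(1 − r) = (2.9957 − 0.58274×4.5283)/0.41726 = 0.8553 → z₀ = 2.352 ft
V₃ = V₁ · ln(z₃/z₀)/ln(z₁/z₀) = 4.12 × 5.4042/2.1404 = 10.4025 m/s

10.4 m/s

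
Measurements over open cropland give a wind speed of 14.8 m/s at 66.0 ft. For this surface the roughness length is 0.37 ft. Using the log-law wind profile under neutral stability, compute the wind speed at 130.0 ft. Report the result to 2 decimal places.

16.74 m/s

Log law: V(z) ∝ ln(z/z₀), so V₂/V₁ = ln(z₂/z₀) / ln(z₁/z₀).
ln(130.0/0.37) = 5.8618, ln(66.0/0.37) = 5.1839
V₂ = 14.8 × 5.8618/5.1839 = 14.8 × 1.1308 = 16.7353 m/s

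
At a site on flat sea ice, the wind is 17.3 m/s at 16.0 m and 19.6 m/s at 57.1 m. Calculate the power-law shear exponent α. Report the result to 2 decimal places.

α ≈ 0.10

Power law: V₂/V₁ = (z₂/z₁)^α ⇒ α = ln(V₂/V₁) / ln(z₂/z₁)
α = ln(19.6/17.3) / ln(57.1/16.0) = ln(1.1329) / ln(3.5688)
  = 0.12482 / 1.27222 = 0.09811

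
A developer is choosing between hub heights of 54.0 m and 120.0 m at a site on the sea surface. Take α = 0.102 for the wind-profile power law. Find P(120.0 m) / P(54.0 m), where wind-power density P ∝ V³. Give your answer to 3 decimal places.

1.277

Speed ratio: V_B/V_A = (z_B/z_A)^α = (120.0/54.0)^0.102 = (2.2222)^0.102 = 1.08486
Power-density ratio: P_B/P_A = (V_B/V_A)³ = (1.08486)³ = 1.27678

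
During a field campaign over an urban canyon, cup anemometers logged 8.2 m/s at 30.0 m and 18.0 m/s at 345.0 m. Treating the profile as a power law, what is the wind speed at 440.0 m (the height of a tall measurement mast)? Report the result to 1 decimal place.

First find α: α = ln(V₂/V₁)/ln(z₂/z₁) = ln(18.0/8.2)/ln(345.0/30.0) = 0.78624/2.44235 = 0.3219
Extrapolate from 345.0 m to 440.0 m: V₃ = 18.0 × (440.0/345.0)^0.3219 = 18.0 × 1.0814 = 19.4661 m/s

19.5 m/s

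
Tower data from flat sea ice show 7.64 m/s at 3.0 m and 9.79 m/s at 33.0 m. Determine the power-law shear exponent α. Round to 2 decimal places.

α ≈ 0.10

Power law: V₂/V₁ = (z₂/z₁)^α ⇒ α = ln(V₂/V₁) / ln(z₂/z₁)
α = ln(9.79/7.64) / ln(33.0/3.0) = ln(1.2814) / ln(11.0000)
  = 0.24796 / 2.39790 = 0.10341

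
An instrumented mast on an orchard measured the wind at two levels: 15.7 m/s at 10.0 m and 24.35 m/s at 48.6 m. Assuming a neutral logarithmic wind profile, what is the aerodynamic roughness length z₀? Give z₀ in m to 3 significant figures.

z₀ ≈ 0.567 m

Log law: V(z) ∝ ln(z/z₀). With r = V₁/V₂ = 15.7/24.35 = 0.64476,
r · ln(z₂/z₀) = ln(z₁/z₀) ⇒ ln z₀ = (ln z₁ − r·ln z₂)/(1 − r)
ln z₀ = (2.30259 − 0.64476×3.88362) / 0.35524 = -0.5670
z₀ = exp(-0.5670) = 0.5672 m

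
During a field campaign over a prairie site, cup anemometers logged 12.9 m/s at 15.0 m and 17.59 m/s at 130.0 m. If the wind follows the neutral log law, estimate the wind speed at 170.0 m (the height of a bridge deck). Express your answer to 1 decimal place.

18.2 m/s

Log law: V ∝ ln(z/z₀). From the pair, with r = V₁/V₂ = 0.73337,
ln z₀ = (ln z₁ − r·ln z₂)/(1 − r) = (2.7081 − 0.73337×4.8675)/0.26663 = -3.2317 → z₀ = 0.03949 m
V₃ = V₁ · ln(z₃/z₀)/ln(z₁/z₀) = 12.9 × 8.3675/5.9397 = 18.1726 m/s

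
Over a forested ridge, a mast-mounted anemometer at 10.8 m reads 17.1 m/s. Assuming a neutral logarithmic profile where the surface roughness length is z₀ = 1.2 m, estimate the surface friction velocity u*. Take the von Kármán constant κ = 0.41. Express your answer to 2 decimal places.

Log law: V(z) = (u*/κ) · ln(z/z₀) ⇒ u* = κ · V / ln(z/z₀)
u* = 0.41 × 17.1 / ln(10.8/1.2) = 0.41 × 17.1 / 2.1972
   = 7.0110 / 2.1972 = 3.1908 m/s

u* ≈ 3.19 m/s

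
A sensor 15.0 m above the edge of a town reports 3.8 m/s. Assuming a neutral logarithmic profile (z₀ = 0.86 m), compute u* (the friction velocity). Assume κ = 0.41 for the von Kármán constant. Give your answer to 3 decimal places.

u* ≈ 0.545 m/s

Log law: V(z) = (u*/κ) · ln(z/z₀) ⇒ u* = κ · V / ln(z/z₀)
u* = 0.41 × 3.8 / ln(15.0/0.86) = 0.41 × 3.8 / 2.8589
   = 1.5580 / 2.8589 = 0.5450 m/s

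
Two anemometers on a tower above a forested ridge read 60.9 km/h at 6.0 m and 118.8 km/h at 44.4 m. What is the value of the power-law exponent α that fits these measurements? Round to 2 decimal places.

Power law: V₂/V₁ = (z₂/z₁)^α ⇒ α = ln(V₂/V₁) / ln(z₂/z₁)
α = ln(118.8/60.9) / ln(44.4/6.0) = ln(1.9507) / ln(7.4000)
  = 0.66821 / 2.00148 = 0.33386

α ≈ 0.33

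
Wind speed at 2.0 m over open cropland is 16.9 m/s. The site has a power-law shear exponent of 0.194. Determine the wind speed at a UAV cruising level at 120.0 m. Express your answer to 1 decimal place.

37.4 m/s

Power-law profile: V₂ = V₁ · (z₂/z₁)^α
V₂ = 16.9 × (120.0/2.0)^0.194 = 16.9 × (60.0000)^0.194
    = 16.9 × 2.2129 = 37.3980 m/s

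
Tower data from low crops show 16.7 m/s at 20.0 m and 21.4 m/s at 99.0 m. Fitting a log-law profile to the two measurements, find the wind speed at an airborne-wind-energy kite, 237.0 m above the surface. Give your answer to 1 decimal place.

Log law: V ∝ ln(z/z₀). From the pair, with r = V₁/V₂ = 0.78037,
ln z₀ = (ln z₁ − r·ln z₂)/(1 − r) = (2.9957 − 0.78037×4.5951)/0.21963 = -2.6872 → z₀ = 0.06807 m
V₃ = V₁ · ln(z₃/z₀)/ln(z₁/z₀) = 16.7 × 8.1553/5.6829 = 23.9652 m/s

24.0 m/s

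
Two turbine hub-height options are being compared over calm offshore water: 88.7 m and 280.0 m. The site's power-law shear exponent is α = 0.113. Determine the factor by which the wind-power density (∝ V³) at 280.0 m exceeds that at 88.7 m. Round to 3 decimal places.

1.477

Speed ratio: V_B/V_A = (z_B/z_A)^α = (280.0/88.7)^0.113 = (3.1567)^0.113 = 1.13871
Power-density ratio: P_B/P_A = (V_B/V_A)³ = (1.13871)³ = 1.47652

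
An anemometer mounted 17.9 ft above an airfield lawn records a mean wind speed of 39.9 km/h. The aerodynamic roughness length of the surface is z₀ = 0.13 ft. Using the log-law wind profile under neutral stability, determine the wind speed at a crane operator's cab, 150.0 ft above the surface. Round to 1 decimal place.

57.1 km/h

Log law: V(z) ∝ ln(z/z₀), so V₂/V₁ = ln(z₂/z₀) / ln(z₁/z₀).
ln(150.0/0.13) = 7.0509, ln(17.9/0.13) = 4.9250
V₂ = 39.9 × 7.0509/4.9250 = 39.9 × 1.4316 = 57.1224 km/h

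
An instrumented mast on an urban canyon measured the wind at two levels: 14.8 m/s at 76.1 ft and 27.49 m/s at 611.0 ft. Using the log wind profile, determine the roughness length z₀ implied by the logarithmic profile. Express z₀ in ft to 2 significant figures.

Log law: V(z) ∝ ln(z/z₀). With r = V₁/V₂ = 14.8/27.49 = 0.53838,
r · ln(z₂/z₀) = ln(z₁/z₀) ⇒ ln z₀ = (ln z₁ − r·ln z₂)/(1 − r)
ln z₀ = (4.33205 − 0.53838×6.41510) / 0.46162 = 1.9026
z₀ = exp(1.9026) = 6.704 ft

z₀ ≈ 6.7 ft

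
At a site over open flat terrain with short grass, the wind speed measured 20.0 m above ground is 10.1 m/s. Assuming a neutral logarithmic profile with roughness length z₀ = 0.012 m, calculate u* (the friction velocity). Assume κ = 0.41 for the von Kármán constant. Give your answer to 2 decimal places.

u* ≈ 0.56 m/s

Log law: V(z) = (u*/κ) · ln(z/z₀) ⇒ u* = κ · V / ln(z/z₀)
u* = 0.41 × 10.1 / ln(20.0/0.012) = 0.41 × 10.1 / 7.4186
   = 4.1410 / 7.4186 = 0.5582 m/s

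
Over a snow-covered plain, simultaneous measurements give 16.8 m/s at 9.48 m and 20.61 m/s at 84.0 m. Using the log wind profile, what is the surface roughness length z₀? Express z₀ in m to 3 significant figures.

Log law: V(z) ∝ ln(z/z₀). With r = V₁/V₂ = 16.8/20.61 = 0.81514,
r · ln(z₂/z₀) = ln(z₁/z₀) ⇒ ln z₀ = (ln z₁ − r·ln z₂)/(1 − r)
ln z₀ = (2.24918 − 0.81514×4.43082) / 0.18486 = -7.3706
z₀ = exp(-7.3706) = 0.0006295 m

z₀ ≈ 0.000629 m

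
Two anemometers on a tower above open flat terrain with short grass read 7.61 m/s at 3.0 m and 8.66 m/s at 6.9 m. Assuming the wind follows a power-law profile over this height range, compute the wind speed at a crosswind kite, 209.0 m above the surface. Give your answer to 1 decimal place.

First find α: α = ln(V₂/V₁)/ln(z₂/z₁) = ln(8.66/7.61)/ln(6.9/3.0) = 0.12925/0.83291 = 0.1552
Extrapolate from 6.9 m to 209.0 m: V₃ = 8.66 × (209.0/6.9)^0.1552 = 8.66 × 1.6977 = 14.7024 m/s

14.7 m/s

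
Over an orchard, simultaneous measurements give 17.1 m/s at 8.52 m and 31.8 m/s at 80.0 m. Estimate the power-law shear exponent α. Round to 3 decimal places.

α ≈ 0.277

Power law: V₂/V₁ = (z₂/z₁)^α ⇒ α = ln(V₂/V₁) / ln(z₂/z₁)
α = ln(31.8/17.1) / ln(80.0/8.52) = ln(1.8596) / ln(9.3897)
  = 0.62039 / 2.23961 = 0.27701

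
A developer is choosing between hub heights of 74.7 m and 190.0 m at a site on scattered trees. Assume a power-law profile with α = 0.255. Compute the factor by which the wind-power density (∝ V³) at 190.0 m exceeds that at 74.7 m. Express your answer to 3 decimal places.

2.042

Speed ratio: V_B/V_A = (z_B/z_A)^α = (190.0/74.7)^0.255 = (2.5435)^0.255 = 1.26878
Power-density ratio: P_B/P_A = (V_B/V_A)³ = (1.26878)³ = 2.04247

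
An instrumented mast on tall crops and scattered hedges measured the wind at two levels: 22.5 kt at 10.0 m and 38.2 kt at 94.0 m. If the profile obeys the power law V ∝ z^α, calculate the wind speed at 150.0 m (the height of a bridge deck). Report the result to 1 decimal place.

First find α: α = ln(V₂/V₁)/ln(z₂/z₁) = ln(38.2/22.5)/ln(94.0/10.0) = 0.52932/2.24071 = 0.2362
Extrapolate from 94.0 m to 150.0 m: V₃ = 38.2 × (150.0/94.0)^0.2362 = 38.2 × 1.1167 = 42.6589 kt

42.7 kt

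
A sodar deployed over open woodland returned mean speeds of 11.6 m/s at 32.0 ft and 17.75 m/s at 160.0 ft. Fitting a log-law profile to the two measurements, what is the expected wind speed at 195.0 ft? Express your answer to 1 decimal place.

18.5 m/s

Log law: V ∝ ln(z/z₀). From the pair, with r = V₁/V₂ = 0.65352,
ln z₀ = (ln z₁ − r·ln z₂)/(1 − r) = (3.4657 − 0.65352×5.0752)/0.34648 = 0.4300 → z₀ = 1.537 ft
V₃ = V₁ · ln(z₃/z₀)/ln(z₁/z₀) = 11.6 × 4.8430/3.0357 = 18.5059 m/s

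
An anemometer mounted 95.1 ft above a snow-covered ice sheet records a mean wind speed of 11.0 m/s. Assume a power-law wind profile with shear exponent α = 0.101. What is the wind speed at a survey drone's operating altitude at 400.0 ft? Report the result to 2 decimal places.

12.72 m/s

Power-law profile: V₂ = V₁ · (z₂/z₁)^α
V₂ = 11.0 × (400.0/95.1)^0.101 = 11.0 × (4.2061)^0.101
    = 11.0 × 1.1561 = 12.7176 m/s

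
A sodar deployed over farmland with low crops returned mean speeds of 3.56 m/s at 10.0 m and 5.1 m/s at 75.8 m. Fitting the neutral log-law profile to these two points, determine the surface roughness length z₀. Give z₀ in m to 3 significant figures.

z₀ ≈ 0.0926 m

Log law: V(z) ∝ ln(z/z₀). With r = V₁/V₂ = 3.56/5.1 = 0.69804,
r · ln(z₂/z₀) = ln(z₁/z₀) ⇒ ln z₀ = (ln z₁ − r·ln z₂)/(1 − r)
ln z₀ = (2.30259 − 0.69804×4.32810) / 0.30196 = -2.3798
z₀ = exp(-2.3798) = 0.09257 m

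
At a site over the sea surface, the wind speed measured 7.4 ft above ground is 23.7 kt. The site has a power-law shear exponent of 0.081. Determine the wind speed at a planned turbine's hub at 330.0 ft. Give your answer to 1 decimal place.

Power-law profile: V₂ = V₁ · (z₂/z₁)^α
V₂ = 23.7 × (330.0/7.4)^0.081 = 23.7 × (44.5946)^0.081
    = 23.7 × 1.3602 = 32.2359 kt

32.2 kt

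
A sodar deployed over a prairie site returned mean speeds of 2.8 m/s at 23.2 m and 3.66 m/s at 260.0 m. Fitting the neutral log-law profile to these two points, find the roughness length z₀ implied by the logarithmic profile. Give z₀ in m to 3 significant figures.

Log law: V(z) ∝ ln(z/z₀). With r = V₁/V₂ = 2.8/3.66 = 0.76503,
r · ln(z₂/z₀) = ln(z₁/z₀) ⇒ ln z₀ = (ln z₁ − r·ln z₂)/(1 − r)
ln z₀ = (3.14415 − 0.76503×5.56068) / 0.23497 = -4.7236
z₀ = exp(-4.7236) = 0.008883 m

z₀ ≈ 0.00888 m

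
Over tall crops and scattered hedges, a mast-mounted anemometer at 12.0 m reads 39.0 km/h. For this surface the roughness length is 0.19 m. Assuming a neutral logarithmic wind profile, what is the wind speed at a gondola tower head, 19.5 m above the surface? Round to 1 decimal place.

43.6 km/h

Log law: V(z) ∝ ln(z/z₀), so V₂/V₁ = ln(z₂/z₀) / ln(z₁/z₀).
ln(19.5/0.19) = 4.6311, ln(12.0/0.19) = 4.1456
V₂ = 39.0 × 4.6311/4.1456 = 39.0 × 1.1171 = 43.5674 km/h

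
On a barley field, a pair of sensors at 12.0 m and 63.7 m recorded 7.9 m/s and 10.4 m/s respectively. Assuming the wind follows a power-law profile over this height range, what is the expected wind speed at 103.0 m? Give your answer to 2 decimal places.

11.26 m/s

First find α: α = ln(V₂/V₁)/ln(z₂/z₁) = ln(10.4/7.9)/ln(63.7/12.0) = 0.27494/1.66928 = 0.1647
Extrapolate from 63.7 m to 103.0 m: V₃ = 10.4 × (103.0/63.7)^0.1647 = 10.4 × 1.0824 = 11.2566 m/s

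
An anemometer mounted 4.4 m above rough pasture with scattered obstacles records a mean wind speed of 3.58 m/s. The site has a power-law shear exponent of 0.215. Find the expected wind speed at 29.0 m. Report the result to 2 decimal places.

Power-law profile: V₂ = V₁ · (z₂/z₁)^α
V₂ = 3.58 × (29.0/4.4)^0.215 = 3.58 × (6.5909)^0.215
    = 3.58 × 1.4999 = 5.3698 m/s

5.37 m/s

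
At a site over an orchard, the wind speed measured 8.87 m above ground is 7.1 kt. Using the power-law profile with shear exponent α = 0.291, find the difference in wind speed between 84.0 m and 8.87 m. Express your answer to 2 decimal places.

6.56 kt

Power law: V₂ = V₁ · (z₂/z₁)^α = 7.1 × (9.4701)^0.291 = 13.6577 kt
ΔV = 13.6577 − 7.1 = 6.5577 kt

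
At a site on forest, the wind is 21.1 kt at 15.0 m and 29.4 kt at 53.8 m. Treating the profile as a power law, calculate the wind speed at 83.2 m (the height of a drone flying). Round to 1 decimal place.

32.9 kt

First find α: α = ln(V₂/V₁)/ln(z₂/z₁) = ln(29.4/21.1)/ln(53.8/15.0) = 0.33172/1.27722 = 0.2597
Extrapolate from 53.8 m to 83.2 m: V₃ = 29.4 × (83.2/53.8)^0.2597 = 29.4 × 1.1199 = 32.9248 kt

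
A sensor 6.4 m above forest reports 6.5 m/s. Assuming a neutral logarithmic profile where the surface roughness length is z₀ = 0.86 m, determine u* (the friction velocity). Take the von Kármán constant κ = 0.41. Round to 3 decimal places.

Log law: V(z) = (u*/κ) · ln(z/z₀) ⇒ u* = κ · V / ln(z/z₀)
u* = 0.41 × 6.5 / ln(6.4/0.86) = 0.41 × 6.5 / 2.0071
   = 2.6650 / 2.0071 = 1.3278 m/s

u* ≈ 1.328 m/s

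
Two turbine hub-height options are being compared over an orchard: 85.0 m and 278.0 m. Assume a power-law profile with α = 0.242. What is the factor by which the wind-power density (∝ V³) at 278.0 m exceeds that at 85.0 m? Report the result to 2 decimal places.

2.36

Speed ratio: V_B/V_A = (z_B/z_A)^α = (278.0/85.0)^0.242 = (3.2706)^0.242 = 1.33211
Power-density ratio: P_B/P_A = (V_B/V_A)³ = (1.33211)³ = 2.36384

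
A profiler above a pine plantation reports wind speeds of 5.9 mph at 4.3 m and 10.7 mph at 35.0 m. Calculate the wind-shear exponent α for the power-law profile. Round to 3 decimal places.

α ≈ 0.284

Power law: V₂/V₁ = (z₂/z₁)^α ⇒ α = ln(V₂/V₁) / ln(z₂/z₁)
α = ln(10.7/5.9) / ln(35.0/4.3) = ln(1.8136) / ln(8.1395)
  = 0.59529 / 2.09673 = 0.28391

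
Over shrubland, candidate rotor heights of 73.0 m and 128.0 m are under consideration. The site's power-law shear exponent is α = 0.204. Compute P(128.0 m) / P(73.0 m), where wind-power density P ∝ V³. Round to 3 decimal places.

1.410

Speed ratio: V_B/V_A = (z_B/z_A)^α = (128.0/73.0)^0.204 = (1.7534)^0.204 = 1.12138
Power-density ratio: P_B/P_A = (V_B/V_A)³ = (1.12138)³ = 1.41013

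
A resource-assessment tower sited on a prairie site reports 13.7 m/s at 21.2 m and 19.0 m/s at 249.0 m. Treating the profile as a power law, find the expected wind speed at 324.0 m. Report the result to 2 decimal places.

19.68 m/s

First find α: α = ln(V₂/V₁)/ln(z₂/z₁) = ln(19.0/13.7)/ln(249.0/21.2) = 0.32704/2.46345 = 0.1328
Extrapolate from 249.0 m to 324.0 m: V₃ = 19.0 × (324.0/249.0)^0.1328 = 19.0 × 1.0356 = 19.6759 m/s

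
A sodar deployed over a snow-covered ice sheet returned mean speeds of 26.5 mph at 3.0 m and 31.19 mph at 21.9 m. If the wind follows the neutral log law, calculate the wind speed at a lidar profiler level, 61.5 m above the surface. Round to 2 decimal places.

33.63 mph

Log law: V ∝ ln(z/z₀). From the pair, with r = V₁/V₂ = 0.84963,
ln z₀ = (ln z₁ − r·ln z₂)/(1 − r) = (1.0986 − 0.84963×3.0865)/0.15037 = -10.1335 → z₀ = 0.00003973 m
V₃ = V₁ · ln(z₃/z₀)/ln(z₁/z₀) = 26.5 × 14.2526/11.2321 = 33.6261 mph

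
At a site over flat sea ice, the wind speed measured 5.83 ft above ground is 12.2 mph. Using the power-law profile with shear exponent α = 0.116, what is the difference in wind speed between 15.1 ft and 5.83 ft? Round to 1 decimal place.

1.4 mph

Power law: V₂ = V₁ · (z₂/z₁)^α = 12.2 × (2.5901)^0.116 = 13.6240 mph
ΔV = 13.6240 − 12.2 = 1.4240 mph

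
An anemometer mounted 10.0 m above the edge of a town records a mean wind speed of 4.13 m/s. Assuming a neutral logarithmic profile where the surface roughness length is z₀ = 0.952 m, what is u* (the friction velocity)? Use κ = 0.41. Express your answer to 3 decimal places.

u* ≈ 0.720 m/s

Log law: V(z) = (u*/κ) · ln(z/z₀) ⇒ u* = κ · V / ln(z/z₀)
u* = 0.41 × 4.13 / ln(10.0/0.952) = 0.41 × 4.13 / 2.3518
   = 1.6933 / 2.3518 = 0.7200 m/s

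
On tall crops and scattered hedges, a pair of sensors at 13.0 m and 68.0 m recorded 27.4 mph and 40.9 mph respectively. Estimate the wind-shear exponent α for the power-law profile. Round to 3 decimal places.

Power law: V₂/V₁ = (z₂/z₁)^α ⇒ α = ln(V₂/V₁) / ln(z₂/z₁)
α = ln(40.9/27.4) / ln(68.0/13.0) = ln(1.4927) / ln(5.2308)
  = 0.40059 / 1.65456 = 0.24211

α ≈ 0.242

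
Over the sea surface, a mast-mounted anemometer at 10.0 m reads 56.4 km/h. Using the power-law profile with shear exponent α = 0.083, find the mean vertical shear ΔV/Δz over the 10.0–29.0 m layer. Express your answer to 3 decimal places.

0.274 km/h/m

Power law: V₂ = V₁ · (z₂/z₁)^α = 56.4 × (2.9000)^0.083 = 61.6110 km/h
ΔV/Δz = (61.6110 − 56.4)/(29.0 − 10.0) = 5.2110/19.0000 = 0.27426 km/h/m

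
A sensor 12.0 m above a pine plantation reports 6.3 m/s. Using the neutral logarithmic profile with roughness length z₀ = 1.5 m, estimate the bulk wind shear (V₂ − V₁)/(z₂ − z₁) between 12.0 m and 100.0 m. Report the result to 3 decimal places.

0.073 m/s/m

Log law: V₂ = V₁ · ln(z₂/z₀)/ln(z₁/z₀) = 6.3 × 4.1997/2.0794 = 12.7237 m/s
ΔV/Δz = (12.7237 − 6.3)/(100.0 − 12.0) = 6.4237/88.0000 = 0.07300 m/s/m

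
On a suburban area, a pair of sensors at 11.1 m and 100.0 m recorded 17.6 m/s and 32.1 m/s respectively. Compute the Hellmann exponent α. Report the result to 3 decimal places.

Power law: V₂/V₁ = (z₂/z₁)^α ⇒ α = ln(V₂/V₁) / ln(z₂/z₁)
α = ln(32.1/17.6) / ln(100.0/11.1) = ln(1.8239) / ln(9.0090)
  = 0.60096 / 2.19823 = 0.27338

α ≈ 0.273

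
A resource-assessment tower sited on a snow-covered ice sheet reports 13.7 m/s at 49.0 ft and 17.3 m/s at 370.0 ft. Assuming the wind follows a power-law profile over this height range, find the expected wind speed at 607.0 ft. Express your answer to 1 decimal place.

18.3 m/s

First find α: α = ln(V₂/V₁)/ln(z₂/z₁) = ln(17.3/13.7)/ln(370.0/49.0) = 0.23331/2.02168 = 0.1154
Extrapolate from 370.0 ft to 607.0 ft: V₃ = 17.3 × (607.0/370.0)^0.1154 = 17.3 × 1.0588 = 18.3171 m/s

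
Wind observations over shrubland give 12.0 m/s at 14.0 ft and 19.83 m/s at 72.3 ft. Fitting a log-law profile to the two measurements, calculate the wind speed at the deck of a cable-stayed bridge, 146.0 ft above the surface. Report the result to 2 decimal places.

23.18 m/s

Log law: V ∝ ln(z/z₀). From the pair, with r = V₁/V₂ = 0.60514,
ln z₀ = (ln z₁ − r·ln z₂)/(1 − r) = (2.6391 − 0.60514×4.2808)/0.39486 = 0.1229 → z₀ = 1.131 ft
V₃ = V₁ · ln(z₃/z₀)/ln(z₁/z₀) = 12.0 × 4.8607/2.5161 = 23.1817 m/s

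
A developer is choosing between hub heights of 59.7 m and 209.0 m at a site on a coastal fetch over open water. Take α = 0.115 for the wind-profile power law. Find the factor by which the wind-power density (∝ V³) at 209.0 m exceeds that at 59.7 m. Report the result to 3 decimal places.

Speed ratio: V_B/V_A = (z_B/z_A)^α = (209.0/59.7)^0.115 = (3.5008)^0.115 = 1.15499
Power-density ratio: P_B/P_A = (V_B/V_A)³ = (1.15499)³ = 1.54078

1.541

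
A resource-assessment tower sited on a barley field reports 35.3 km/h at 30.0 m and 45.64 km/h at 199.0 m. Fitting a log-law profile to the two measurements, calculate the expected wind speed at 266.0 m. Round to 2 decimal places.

Log law: V ∝ ln(z/z₀). From the pair, with r = V₁/V₂ = 0.77344,
ln z₀ = (ln z₁ − r·ln z₂)/(1 − r) = (3.4012 − 0.77344×5.2933)/0.22656 = -3.0583 → z₀ = 0.04697 m
V₃ = V₁ · ln(z₃/z₀)/ln(z₁/z₀) = 35.3 × 8.6418/6.4595 = 47.2258 km/h

47.23 km/h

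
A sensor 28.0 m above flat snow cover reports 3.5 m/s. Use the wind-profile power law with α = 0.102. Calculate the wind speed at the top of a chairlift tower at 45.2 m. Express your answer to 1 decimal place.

3.7 m/s

Power-law profile: V₂ = V₁ · (z₂/z₁)^α
V₂ = 3.5 × (45.2/28.0)^0.102 = 3.5 × (1.6143)^0.102
    = 3.5 × 1.0501 = 3.6752 m/s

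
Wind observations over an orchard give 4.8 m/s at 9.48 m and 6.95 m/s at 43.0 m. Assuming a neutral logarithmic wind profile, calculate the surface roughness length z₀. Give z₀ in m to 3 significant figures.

z₀ ≈ 0.324 m

Log law: V(z) ∝ ln(z/z₀). With r = V₁/V₂ = 4.8/6.95 = 0.69065,
r · ln(z₂/z₀) = ln(z₁/z₀) ⇒ ln z₀ = (ln z₁ − r·ln z₂)/(1 − r)
ln z₀ = (2.24918 − 0.69065×3.76120) / 0.30935 = -1.1265
z₀ = exp(-1.1265) = 0.3242 m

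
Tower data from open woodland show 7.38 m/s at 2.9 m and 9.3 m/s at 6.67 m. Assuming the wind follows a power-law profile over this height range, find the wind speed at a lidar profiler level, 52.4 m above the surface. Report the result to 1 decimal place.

First find α: α = ln(V₂/V₁)/ln(z₂/z₁) = ln(9.3/7.38)/ln(6.67/2.9) = 0.23124/0.83291 = 0.2776
Extrapolate from 6.67 m to 52.4 m: V₃ = 9.3 × (52.4/6.67)^0.2776 = 9.3 × 1.7723 = 16.4823 m/s

16.5 m/s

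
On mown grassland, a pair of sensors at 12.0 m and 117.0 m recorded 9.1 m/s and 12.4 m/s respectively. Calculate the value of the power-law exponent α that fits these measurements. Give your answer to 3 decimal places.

Power law: V₂/V₁ = (z₂/z₁)^α ⇒ α = ln(V₂/V₁) / ln(z₂/z₁)
α = ln(12.4/9.1) / ln(117.0/12.0) = ln(1.3626) / ln(9.7500)
  = 0.30942 / 2.27727 = 0.13587

α ≈ 0.136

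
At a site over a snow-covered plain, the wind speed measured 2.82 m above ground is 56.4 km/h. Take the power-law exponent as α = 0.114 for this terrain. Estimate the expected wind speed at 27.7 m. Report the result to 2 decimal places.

Power-law profile: V₂ = V₁ · (z₂/z₁)^α
V₂ = 56.4 × (27.7/2.82)^0.114 = 56.4 × (9.8227)^0.114
    = 56.4 × 1.2975 = 73.1802 km/h

73.18 km/h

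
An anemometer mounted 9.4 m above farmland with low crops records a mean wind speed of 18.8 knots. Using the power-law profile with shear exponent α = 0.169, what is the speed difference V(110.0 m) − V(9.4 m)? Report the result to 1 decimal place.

Power law: V₂ = V₁ · (z₂/z₁)^α = 18.8 × (11.7021)^0.169 = 28.4901 knots
ΔV = 28.4901 − 18.8 = 9.6901 knots

9.7 knots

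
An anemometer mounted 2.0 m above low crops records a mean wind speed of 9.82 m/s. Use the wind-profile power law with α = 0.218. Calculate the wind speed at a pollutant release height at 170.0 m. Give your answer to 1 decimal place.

25.9 m/s

Power-law profile: V₂ = V₁ · (z₂/z₁)^α
V₂ = 9.82 × (170.0/2.0)^0.218 = 9.82 × (85.0000)^0.218
    = 9.82 × 2.6340 = 25.8657 m/s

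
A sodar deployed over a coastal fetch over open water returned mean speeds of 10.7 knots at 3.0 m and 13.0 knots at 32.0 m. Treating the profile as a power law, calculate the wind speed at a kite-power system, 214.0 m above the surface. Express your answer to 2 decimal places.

15.20 knots

First find α: α = ln(V₂/V₁)/ln(z₂/z₁) = ln(13.0/10.7)/ln(32.0/3.0) = 0.19471/2.36712 = 0.0823
Extrapolate from 32.0 m to 214.0 m: V₃ = 13.0 × (214.0/32.0)^0.0823 = 13.0 × 1.1692 = 15.1993 knots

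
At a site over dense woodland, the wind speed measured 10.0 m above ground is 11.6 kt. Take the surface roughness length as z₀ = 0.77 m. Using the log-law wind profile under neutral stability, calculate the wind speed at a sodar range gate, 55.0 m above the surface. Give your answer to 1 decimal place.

Log law: V(z) ∝ ln(z/z₀), so V₂/V₁ = ln(z₂/z₀) / ln(z₁/z₀).
ln(55.0/0.77) = 4.2687, ln(10.0/0.77) = 2.5639
V₂ = 11.6 × 4.2687/2.5639 = 11.6 × 1.6649 = 19.3127 kt

19.3 kt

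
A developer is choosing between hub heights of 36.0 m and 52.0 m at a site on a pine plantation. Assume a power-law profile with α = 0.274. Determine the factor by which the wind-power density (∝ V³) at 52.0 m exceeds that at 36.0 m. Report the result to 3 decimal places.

1.353

Speed ratio: V_B/V_A = (z_B/z_A)^α = (52.0/36.0)^0.274 = (1.4444)^0.274 = 1.10601
Power-density ratio: P_B/P_A = (V_B/V_A)³ = (1.10601)³ = 1.35293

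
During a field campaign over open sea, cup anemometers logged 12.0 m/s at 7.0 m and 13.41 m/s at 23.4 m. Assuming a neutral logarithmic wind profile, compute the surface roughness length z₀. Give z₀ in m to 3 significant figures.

Log law: V(z) ∝ ln(z/z₀). With r = V₁/V₂ = 12.0/13.41 = 0.89485,
r · ln(z₂/z₀) = ln(z₁/z₀) ⇒ ln z₀ = (ln z₁ − r·ln z₂)/(1 − r)
ln z₀ = (1.94591 − 0.89485×3.15274) / 0.10515 = -8.3249
z₀ = exp(-8.3249) = 0.0002424 m

z₀ ≈ 0.000242 m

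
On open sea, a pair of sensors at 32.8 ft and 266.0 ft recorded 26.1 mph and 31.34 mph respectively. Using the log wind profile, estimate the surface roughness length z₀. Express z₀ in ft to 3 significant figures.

Log law: V(z) ∝ ln(z/z₀). With r = V₁/V₂ = 26.1/31.34 = 0.83280,
r · ln(z₂/z₀) = ln(z₁/z₀) ⇒ ln z₀ = (ln z₁ − r·ln z₂)/(1 − r)
ln z₀ = (3.49043 − 0.83280×5.58350) / 0.16720 = -6.9350
z₀ = exp(-6.9350) = 0.0009732 ft

z₀ ≈ 0.000973 ft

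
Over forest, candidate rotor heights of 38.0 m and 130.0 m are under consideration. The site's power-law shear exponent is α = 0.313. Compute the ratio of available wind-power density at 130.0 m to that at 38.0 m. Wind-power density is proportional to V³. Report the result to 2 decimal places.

3.17

Speed ratio: V_B/V_A = (z_B/z_A)^α = (130.0/38.0)^0.313 = (3.4211)^0.313 = 1.46958
Power-density ratio: P_B/P_A = (V_B/V_A)³ = (1.46958)³ = 3.17377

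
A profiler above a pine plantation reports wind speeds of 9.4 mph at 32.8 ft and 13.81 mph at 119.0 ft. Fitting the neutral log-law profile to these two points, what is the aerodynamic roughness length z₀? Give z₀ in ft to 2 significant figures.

z₀ ≈ 2.1 ft

Log law: V(z) ∝ ln(z/z₀). With r = V₁/V₂ = 9.4/13.81 = 0.68067,
r · ln(z₂/z₀) = ln(z₁/z₀) ⇒ ln z₀ = (ln z₁ − r·ln z₂)/(1 − r)
ln z₀ = (3.49043 − 0.68067×4.77912) / 0.31933 = 0.7436
z₀ = exp(0.7436) = 2.103 ft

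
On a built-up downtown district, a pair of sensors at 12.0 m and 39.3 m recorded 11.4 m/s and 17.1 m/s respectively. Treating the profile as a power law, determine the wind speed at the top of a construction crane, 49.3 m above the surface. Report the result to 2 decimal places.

18.48 m/s

First find α: α = ln(V₂/V₁)/ln(z₂/z₁) = ln(17.1/11.4)/ln(39.3/12.0) = 0.40547/1.18632 = 0.3418
Extrapolate from 39.3 m to 49.3 m: V₃ = 17.1 × (49.3/39.3)^0.3418 = 17.1 × 1.0806 = 18.4776 m/s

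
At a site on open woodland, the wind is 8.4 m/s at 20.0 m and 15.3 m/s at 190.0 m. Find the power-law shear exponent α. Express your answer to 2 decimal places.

α ≈ 0.27

Power law: V₂/V₁ = (z₂/z₁)^α ⇒ α = ln(V₂/V₁) / ln(z₂/z₁)
α = ln(15.3/8.4) / ln(190.0/20.0) = ln(1.8214) / ln(9.5000)
  = 0.59962 / 2.25129 = 0.26635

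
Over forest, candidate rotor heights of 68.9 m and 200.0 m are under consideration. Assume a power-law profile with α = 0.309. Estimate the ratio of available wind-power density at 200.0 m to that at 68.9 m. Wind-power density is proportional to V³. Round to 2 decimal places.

2.69

Speed ratio: V_B/V_A = (z_B/z_A)^α = (200.0/68.9)^0.309 = (2.9028)^0.309 = 1.38998
Power-density ratio: P_B/P_A = (V_B/V_A)³ = (1.38998)³ = 2.68550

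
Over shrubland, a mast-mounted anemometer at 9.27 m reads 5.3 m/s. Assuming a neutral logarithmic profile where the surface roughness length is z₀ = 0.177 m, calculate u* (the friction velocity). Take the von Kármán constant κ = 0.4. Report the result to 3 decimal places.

Log law: V(z) = (u*/κ) · ln(z/z₀) ⇒ u* = κ · V / ln(z/z₀)
u* = 0.4 × 5.3 / ln(9.27/0.177) = 0.4 × 5.3 / 3.9584
   = 2.1200 / 3.9584 = 0.5356 m/s

u* ≈ 0.536 m/s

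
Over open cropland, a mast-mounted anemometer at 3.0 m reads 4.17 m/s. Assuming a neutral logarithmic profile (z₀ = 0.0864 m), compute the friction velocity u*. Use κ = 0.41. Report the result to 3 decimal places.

u* ≈ 0.482 m/s

Log law: V(z) = (u*/κ) · ln(z/z₀) ⇒ u* = κ · V / ln(z/z₀)
u* = 0.41 × 4.17 / ln(3.0/0.0864) = 0.41 × 4.17 / 3.5474
   = 1.7097 / 3.5474 = 0.4820 m/s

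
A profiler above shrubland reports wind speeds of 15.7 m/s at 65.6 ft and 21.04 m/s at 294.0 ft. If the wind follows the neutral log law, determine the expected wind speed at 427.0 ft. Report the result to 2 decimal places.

Log law: V ∝ ln(z/z₀). From the pair, with r = V₁/V₂ = 0.74620,
ln z₀ = (ln z₁ − r·ln z₂)/(1 − r) = (4.1836 − 0.74620×5.6836)/0.25380 = -0.2265 → z₀ = 0.7973 ft
V₃ = V₁ · ln(z₃/z₀)/ln(z₁/z₀) = 15.7 × 6.2833/4.4101 = 22.3686 m/s

22.37 m/s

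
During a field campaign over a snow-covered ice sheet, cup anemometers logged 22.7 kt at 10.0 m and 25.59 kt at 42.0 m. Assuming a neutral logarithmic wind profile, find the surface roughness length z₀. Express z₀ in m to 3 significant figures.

Log law: V(z) ∝ ln(z/z₀). With r = V₁/V₂ = 22.7/25.59 = 0.88707,
r · ln(z₂/z₀) = ln(z₁/z₀) ⇒ ln z₀ = (ln z₁ − r·ln z₂)/(1 − r)
ln z₀ = (2.30259 − 0.88707×3.73767) / 0.11293 = -8.9695
z₀ = exp(-8.9695) = 0.0001272 m

z₀ ≈ 0.000127 m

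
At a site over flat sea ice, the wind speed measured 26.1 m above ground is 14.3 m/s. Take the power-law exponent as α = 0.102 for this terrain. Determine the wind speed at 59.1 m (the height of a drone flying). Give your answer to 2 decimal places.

15.54 m/s

Power-law profile: V₂ = V₁ · (z₂/z₁)^α
V₂ = 14.3 × (59.1/26.1)^0.102 = 14.3 × (2.2644)^0.102
    = 14.3 × 1.0869 = 15.5432 m/s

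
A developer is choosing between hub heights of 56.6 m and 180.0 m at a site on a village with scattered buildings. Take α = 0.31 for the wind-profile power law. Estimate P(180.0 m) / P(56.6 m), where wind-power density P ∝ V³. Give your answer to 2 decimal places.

2.93

Speed ratio: V_B/V_A = (z_B/z_A)^α = (180.0/56.6)^0.31 = (3.1802)^0.31 = 1.43140
Power-density ratio: P_B/P_A = (V_B/V_A)³ = (1.43140)³ = 2.93281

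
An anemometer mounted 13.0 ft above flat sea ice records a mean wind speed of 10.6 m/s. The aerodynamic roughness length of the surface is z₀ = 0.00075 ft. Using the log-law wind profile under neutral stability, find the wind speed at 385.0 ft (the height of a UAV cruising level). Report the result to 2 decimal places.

14.28 m/s

Log law: V(z) ∝ ln(z/z₀), so V₂/V₁ = ln(z₂/z₀) / ln(z₁/z₀).
ln(385.0/0.00075) = 13.1487, ln(13.0/0.00075) = 9.7604
V₂ = 10.6 × 13.1487/9.7604 = 10.6 × 1.3471 = 14.2798 m/s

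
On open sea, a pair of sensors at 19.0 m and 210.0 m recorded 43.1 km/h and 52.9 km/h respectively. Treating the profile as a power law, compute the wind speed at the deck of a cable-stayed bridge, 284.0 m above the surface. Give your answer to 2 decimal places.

First find α: α = ln(V₂/V₁)/ln(z₂/z₁) = ln(52.9/43.1)/ln(210.0/19.0) = 0.20488/2.40267 = 0.0853
Extrapolate from 210.0 m to 284.0 m: V₃ = 52.9 × (284.0/210.0)^0.0853 = 52.9 × 1.0261 = 54.2794 km/h

54.28 km/h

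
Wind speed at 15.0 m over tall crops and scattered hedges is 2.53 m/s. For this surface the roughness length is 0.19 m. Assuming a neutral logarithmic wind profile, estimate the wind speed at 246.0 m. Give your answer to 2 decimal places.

Log law: V(z) ∝ ln(z/z₀), so V₂/V₁ = ln(z₂/z₀) / ln(z₁/z₀).
ln(246.0/0.19) = 7.1661, ln(15.0/0.19) = 4.3688
V₂ = 2.53 × 7.1661/4.3688 = 2.53 × 1.6403 = 4.1499 m/s

4.15 m/s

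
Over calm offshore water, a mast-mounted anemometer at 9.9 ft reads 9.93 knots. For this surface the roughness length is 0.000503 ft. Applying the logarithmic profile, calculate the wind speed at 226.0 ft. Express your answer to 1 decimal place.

13.1 knots

Log law: V(z) ∝ ln(z/z₀), so V₂/V₁ = ln(z₂/z₀) / ln(z₁/z₀).
ln(226.0/0.000503) = 13.0155, ln(9.9/0.000503) = 9.8875
V₂ = 9.93 × 13.0155/9.8875 = 9.93 × 1.3164 = 13.0715 knots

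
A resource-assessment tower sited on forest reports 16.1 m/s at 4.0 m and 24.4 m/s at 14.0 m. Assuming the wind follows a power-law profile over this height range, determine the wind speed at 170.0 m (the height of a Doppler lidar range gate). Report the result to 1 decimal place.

First find α: α = ln(V₂/V₁)/ln(z₂/z₁) = ln(24.4/16.1)/ln(14.0/4.0) = 0.41576/1.25276 = 0.3319
Extrapolate from 14.0 m to 170.0 m: V₃ = 24.4 × (170.0/14.0)^0.3319 = 24.4 × 2.2901 = 55.8794 m/s

55.9 m/s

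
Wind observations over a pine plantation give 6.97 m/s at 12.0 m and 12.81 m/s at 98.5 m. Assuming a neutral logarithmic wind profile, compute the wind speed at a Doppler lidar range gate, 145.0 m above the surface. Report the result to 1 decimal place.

13.9 m/s

Log law: V ∝ ln(z/z₀). From the pair, with r = V₁/V₂ = 0.54411,
ln z₀ = (ln z₁ − r·ln z₂)/(1 − r) = (2.4849 − 0.54411×4.5901)/0.45589 = -0.0276 → z₀ = 0.9728 m
V₃ = V₁ · ln(z₃/z₀)/ln(z₁/z₀) = 6.97 × 5.0043/2.5125 = 13.8827 m/s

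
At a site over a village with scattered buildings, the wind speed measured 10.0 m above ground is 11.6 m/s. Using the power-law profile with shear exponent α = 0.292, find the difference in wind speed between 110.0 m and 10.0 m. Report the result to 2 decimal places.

11.76 m/s

Power law: V₂ = V₁ · (z₂/z₁)^α = 11.6 × (11.0000)^0.292 = 23.3639 m/s
ΔV = 23.3639 − 11.6 = 11.7639 m/s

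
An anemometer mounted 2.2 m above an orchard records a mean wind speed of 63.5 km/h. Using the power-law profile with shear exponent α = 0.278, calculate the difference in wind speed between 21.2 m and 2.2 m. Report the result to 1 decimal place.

55.7 km/h

Power law: V₂ = V₁ · (z₂/z₁)^α = 63.5 × (9.6364)^0.278 = 119.2070 km/h
ΔV = 119.2070 − 63.5 = 55.7070 km/h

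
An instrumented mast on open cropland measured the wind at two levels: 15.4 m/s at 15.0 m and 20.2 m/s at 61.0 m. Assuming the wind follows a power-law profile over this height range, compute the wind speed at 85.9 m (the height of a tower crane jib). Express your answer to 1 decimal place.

First find α: α = ln(V₂/V₁)/ln(z₂/z₁) = ln(20.2/15.4)/ln(61.0/15.0) = 0.27132/1.40282 = 0.1934
Extrapolate from 61.0 m to 85.9 m: V₃ = 20.2 × (85.9/61.0)^0.1934 = 20.2 × 1.0684 = 21.5826 m/s

21.6 m/s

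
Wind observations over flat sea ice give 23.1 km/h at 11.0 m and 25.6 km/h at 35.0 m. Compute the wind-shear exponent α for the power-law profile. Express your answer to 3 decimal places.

α ≈ 0.089

Power law: V₂/V₁ = (z₂/z₁)^α ⇒ α = ln(V₂/V₁) / ln(z₂/z₁)
α = ln(25.6/23.1) / ln(35.0/11.0) = ln(1.1082) / ln(3.1818)
  = 0.10276 / 1.15745 = 0.08878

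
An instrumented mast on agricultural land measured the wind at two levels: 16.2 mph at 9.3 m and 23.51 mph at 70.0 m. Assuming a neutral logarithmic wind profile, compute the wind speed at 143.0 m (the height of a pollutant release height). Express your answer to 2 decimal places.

Log law: V ∝ ln(z/z₀). From the pair, with r = V₁/V₂ = 0.68907,
ln z₀ = (ln z₁ − r·ln z₂)/(1 − r) = (2.2300 − 0.68907×4.2485)/0.31093 = -2.2432 → z₀ = 0.1061 m
V₃ = V₁ · ln(z₃/z₀)/ln(z₁/z₀) = 16.2 × 7.2061/4.4732 = 26.0970 mph

26.10 mph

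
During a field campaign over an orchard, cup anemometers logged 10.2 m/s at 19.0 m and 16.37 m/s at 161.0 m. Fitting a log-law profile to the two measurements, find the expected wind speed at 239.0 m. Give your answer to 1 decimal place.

Log law: V ∝ ln(z/z₀). From the pair, with r = V₁/V₂ = 0.62309,
ln z₀ = (ln z₁ − r·ln z₂)/(1 − r) = (2.9444 − 0.62309×5.0814)/0.37691 = -0.5883 → z₀ = 0.5553 m
V₃ = V₁ · ln(z₃/z₀)/ln(z₁/z₀) = 10.2 × 6.0648/3.5327 = 17.5106 m/s

17.5 m/s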